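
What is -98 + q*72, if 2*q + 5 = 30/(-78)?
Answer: -3794/13 ≈ -291.85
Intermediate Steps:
q = -35/13 (q = -5/2 + (30/(-78))/2 = -5/2 + (30*(-1/78))/2 = -5/2 + (1/2)*(-5/13) = -5/2 - 5/26 = -35/13 ≈ -2.6923)
-98 + q*72 = -98 - 35/13*72 = -98 - 2520/13 = -3794/13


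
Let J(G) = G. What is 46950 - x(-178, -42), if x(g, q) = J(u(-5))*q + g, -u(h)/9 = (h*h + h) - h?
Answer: 37678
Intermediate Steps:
u(h) = -9*h² (u(h) = -9*((h*h + h) - h) = -9*((h² + h) - h) = -9*((h + h²) - h) = -9*h²)
x(g, q) = g - 225*q (x(g, q) = (-9*(-5)²)*q + g = (-9*25)*q + g = -225*q + g = g - 225*q)
46950 - x(-178, -42) = 46950 - (-178 - 225*(-42)) = 46950 - (-178 + 9450) = 46950 - 1*9272 = 46950 - 9272 = 37678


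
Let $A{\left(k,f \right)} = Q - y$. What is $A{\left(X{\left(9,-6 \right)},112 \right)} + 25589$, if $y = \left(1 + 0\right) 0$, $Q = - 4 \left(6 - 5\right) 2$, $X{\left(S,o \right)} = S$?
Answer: $25581$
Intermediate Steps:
$Q = -8$ ($Q = - 4 \left(6 - 5\right) 2 = \left(-4\right) 1 \cdot 2 = \left(-4\right) 2 = -8$)
$y = 0$ ($y = 1 \cdot 0 = 0$)
$A{\left(k,f \right)} = -8$ ($A{\left(k,f \right)} = -8 - 0 = -8 + 0 = -8$)
$A{\left(X{\left(9,-6 \right)},112 \right)} + 25589 = -8 + 25589 = 25581$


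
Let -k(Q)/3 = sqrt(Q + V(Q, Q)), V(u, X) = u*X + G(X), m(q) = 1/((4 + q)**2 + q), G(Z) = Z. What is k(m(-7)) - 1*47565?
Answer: -47565 - 3*sqrt(5)/2 ≈ -47568.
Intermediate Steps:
m(q) = 1/(q + (4 + q)**2)
V(u, X) = X + X*u (V(u, X) = u*X + X = X*u + X = X + X*u)
k(Q) = -3*sqrt(Q + Q*(1 + Q))
k(m(-7)) - 1*47565 = -3*sqrt(2 + 1/(-7 + (4 - 7)**2))/sqrt(-7 + (4 - 7)**2) - 1*47565 = -3*sqrt(2 + 1/(-7 + (-3)**2))/sqrt(-7 + (-3)**2) - 47565 = -3*sqrt(2 + 1/(-7 + 9))/sqrt(-7 + 9) - 47565 = -3*sqrt(2)*sqrt(2 + 1/2)/2 - 47565 = -3*sqrt(5)/2 - 47565 = -47565 - 3*sqrt(5)/2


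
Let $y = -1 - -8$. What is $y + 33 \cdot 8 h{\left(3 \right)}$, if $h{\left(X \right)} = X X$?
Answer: $2383$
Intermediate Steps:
$h{\left(X \right)} = X^{2}$
$y = 7$ ($y = -1 + 8 = 7$)
$y + 33 \cdot 8 h{\left(3 \right)} = 7 + 33 \cdot 8 \cdot 3^{2} = 7 + 33 \cdot 8 \cdot 9 = 7 + 33 \cdot 72 = 7 + 2376 = 2383$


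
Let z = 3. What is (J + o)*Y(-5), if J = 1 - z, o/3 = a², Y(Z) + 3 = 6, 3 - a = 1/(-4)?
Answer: 1425/16 ≈ 89.063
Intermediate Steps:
a = 13/4 (a = 3 - 1/(-4) = 3 - 1*(-¼) = 3 + ¼ = 13/4 ≈ 3.2500)
Y(Z) = 3 (Y(Z) = -3 + 6 = 3)
o = 507/16 (o = 3*(13/4)² = 3*(169/16) = 507/16 ≈ 31.688)
J = -2 (J = 1 - 1*3 = 1 - 3 = -2)
(J + o)*Y(-5) = (-2 + 507/16)*3 = (475/16)*3 = 1425/16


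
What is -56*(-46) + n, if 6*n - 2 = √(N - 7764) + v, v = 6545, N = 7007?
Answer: 22003/6 + I*√757/6 ≈ 3667.2 + 4.5856*I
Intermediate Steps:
n = 6547/6 + I*√757/6 (n = ⅓ + (√(7007 - 7764) + 6545)/6 = ⅓ + (√(-757) + 6545)/6 = ⅓ + (I*√757 + 6545)/6 = ⅓ + (6545 + I*√757)/6 = ⅓ + (6545/6 + I*√757/6) = 6547/6 + I*√757/6 ≈ 1091.2 + 4.5856*I)
-56*(-46) + n = -56*(-46) + (6547/6 + I*√757/6) = 2576 + (6547/6 + I*√757/6) = 22003/6 + I*√757/6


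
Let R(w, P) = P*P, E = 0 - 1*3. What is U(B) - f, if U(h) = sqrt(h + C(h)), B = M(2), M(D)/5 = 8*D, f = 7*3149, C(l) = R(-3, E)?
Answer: -22043 + sqrt(89) ≈ -22034.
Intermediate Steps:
E = -3 (E = 0 - 3 = -3)
R(w, P) = P**2
C(l) = 9 (C(l) = (-3)**2 = 9)
f = 22043
M(D) = 40*D (M(D) = 5*(8*D) = 40*D)
B = 80 (B = 40*2 = 80)
U(h) = sqrt(9 + h) (U(h) = sqrt(h + 9) = sqrt(9 + h))
U(B) - f = sqrt(9 + 80) - 1*22043 = sqrt(89) - 22043 = -22043 + sqrt(89)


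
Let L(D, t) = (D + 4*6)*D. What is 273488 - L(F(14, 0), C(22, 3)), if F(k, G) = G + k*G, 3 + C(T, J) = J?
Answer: 273488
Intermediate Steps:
C(T, J) = -3 + J
F(k, G) = G + G*k
L(D, t) = D*(24 + D) (L(D, t) = (D + 24)*D = (24 + D)*D = D*(24 + D))
273488 - L(F(14, 0), C(22, 3)) = 273488 - 0*(1 + 14)*(24 + 0*(1 + 14)) = 273488 - 0*15*(24 + 0*15) = 273488 - 0*(24 + 0) = 273488 - 0*24 = 273488 - 1*0 = 273488 + 0 = 273488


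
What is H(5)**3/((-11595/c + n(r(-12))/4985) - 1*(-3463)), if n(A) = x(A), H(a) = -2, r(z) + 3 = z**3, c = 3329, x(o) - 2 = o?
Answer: -132760520/57405153179 ≈ -0.0023127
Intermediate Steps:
x(o) = 2 + o
r(z) = -3 + z**3
n(A) = 2 + A
H(5)**3/((-11595/c + n(r(-12))/4985) - 1*(-3463)) = (-2)**3/((-11595/3329 + (2 + (-3 + (-12)**3))/4985) - 1*(-3463)) = -8/((-11595*1/3329 + (2 + (-3 - 1728))*(1/4985)) + 3463) = -8/((-11595/3329 + (2 - 1731)*(1/4985)) + 3463) = -8/((-11595/3329 - 1729*1/4985) + 3463) = -8/((-11595/3329 - 1729/4985) + 3463) = -8/(-63556916/16595065 + 3463) = -8/57405153179/16595065 = -8*16595065/57405153179 = -132760520/57405153179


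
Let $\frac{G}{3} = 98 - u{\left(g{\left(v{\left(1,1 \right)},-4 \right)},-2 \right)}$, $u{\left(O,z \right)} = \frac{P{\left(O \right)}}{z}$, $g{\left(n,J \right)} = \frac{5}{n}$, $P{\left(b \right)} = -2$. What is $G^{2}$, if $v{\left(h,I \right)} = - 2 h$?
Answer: $84681$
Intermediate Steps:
$u{\left(O,z \right)} = - \frac{2}{z}$
$G = 291$ ($G = 3 \left(98 - - \frac{2}{-2}\right) = 3 \left(98 - \left(-2\right) \left(- \frac{1}{2}\right)\right) = 3 \left(98 - 1\right) = 3 \cdot 97 = 291$)
$G^{2} = 291^{2} = 84681$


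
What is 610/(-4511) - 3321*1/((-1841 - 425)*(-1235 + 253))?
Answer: -1372360351/10037931332 ≈ -0.13672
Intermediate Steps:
610/(-4511) - 3321*1/((-1841 - 425)*(-1235 + 253)) = 610*(-1/4511) - 3321/((-982*(-2266))) = -610/4511 - 3321/2225212 = -1372360351/10037931332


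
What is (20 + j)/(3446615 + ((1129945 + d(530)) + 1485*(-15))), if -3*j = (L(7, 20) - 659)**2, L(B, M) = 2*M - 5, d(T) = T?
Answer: -129772/4554815 ≈ -0.028491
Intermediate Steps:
L(B, M) = -5 + 2*M
j = -129792 (j = -((-5 + 2*20) - 659)**2/3 = -((-5 + 40) - 659)**2/3 = -(35 - 659)**2/3 = -1/3*(-624)**2 = -1/3*389376 = -129792)
(20 + j)/(3446615 + ((1129945 + d(530)) + 1485*(-15))) = (20 - 129792)/(3446615 + ((1129945 + 530) + 1485*(-15))) = -129772/(3446615 + (1130475 - 22275)) = -129772/(3446615 + 1108200) = -129772/4554815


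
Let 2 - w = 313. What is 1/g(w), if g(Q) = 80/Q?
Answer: -311/80 ≈ -3.8875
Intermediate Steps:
w = -311 (w = 2 - 1*313 = 2 - 313 = -311)
1/g(w) = 1/(80/(-311)) = 1/(80*(-1/311)) = 1/(-80/311) = -311/80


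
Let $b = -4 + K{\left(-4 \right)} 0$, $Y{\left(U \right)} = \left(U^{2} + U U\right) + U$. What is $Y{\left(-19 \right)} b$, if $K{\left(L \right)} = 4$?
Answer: $-2812$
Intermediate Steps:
$Y{\left(U \right)} = U + 2 U^{2}$ ($Y{\left(U \right)} = \left(U^{2} + U^{2}\right) + U = 2 U^{2} + U = U + 2 U^{2}$)
$b = -4$ ($b = -4 + 4 \cdot 0 = -4 + 0 = -4$)
$Y{\left(-19 \right)} b = - 19 \left(1 + 2 \left(-19\right)\right) \left(-4\right) = - 19 \left(1 - 38\right) \left(-4\right) = \left(-19\right) \left(-37\right) \left(-4\right) = 703 \left(-4\right) = -2812$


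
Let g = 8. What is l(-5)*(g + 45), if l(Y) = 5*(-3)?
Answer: -795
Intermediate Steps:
l(Y) = -15
l(-5)*(g + 45) = -15*(8 + 45) = -15*53 = -795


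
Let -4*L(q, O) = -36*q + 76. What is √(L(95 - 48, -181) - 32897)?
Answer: I*√32493 ≈ 180.26*I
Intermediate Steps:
L(q, O) = -19 + 9*q (L(q, O) = -(-36*q + 76)/4 = -(76 - 36*q)/4 = -19 + 9*q)
√(L(95 - 48, -181) - 32897) = √((-19 + 9*(95 - 48)) - 32897) = √((-19 + 9*47) - 32897) = √((-19 + 423) - 32897) = √(404 - 32897) = √(-32493) = I*√32493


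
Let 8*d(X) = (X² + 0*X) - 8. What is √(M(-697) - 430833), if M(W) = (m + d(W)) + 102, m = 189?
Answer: I*√5917070/4 ≈ 608.13*I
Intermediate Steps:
d(X) = -1 + X²/8 (d(X) = ((X² + 0*X) - 8)/8 = ((X² + 0) - 8)/8 = (X² - 8)/8 = (-8 + X²)/8 = -1 + X²/8)
M(W) = 290 + W²/8 (M(W) = (189 + (-1 + W²/8)) + 102 = (188 + W²/8) + 102 = 290 + W²/8)
√(M(-697) - 430833) = √((290 + (⅛)*(-697)²) - 430833) = √((290 + (⅛)*485809) - 430833) = √((290 + 485809/8) - 430833) = √(488129/8 - 430833) = √(-2958535/8) = I*√5917070/4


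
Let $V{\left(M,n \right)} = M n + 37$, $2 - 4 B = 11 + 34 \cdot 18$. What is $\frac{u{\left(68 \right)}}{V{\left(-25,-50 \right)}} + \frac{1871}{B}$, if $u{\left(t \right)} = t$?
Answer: $- \frac{1065520}{88803} \approx -11.999$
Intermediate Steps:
$B = - \frac{621}{4}$ ($B = \frac{1}{2} - \frac{11 + 34 \cdot 18}{4} = \frac{1}{2} - \frac{11 + 612}{4} = \frac{1}{2} - \frac{623}{4} = - \frac{621}{4} \approx -155.25$)
$V{\left(M,n \right)} = 37 + M n$
$\frac{u{\left(68 \right)}}{V{\left(-25,-50 \right)}} + \frac{1871}{B} = \frac{68}{37 - -1250} + \frac{1871}{- \frac{621}{4}} = \frac{68}{37 + 1250} + 1871 \left(- \frac{4}{621}\right) = \frac{68}{1287} - \frac{7484}{621} = - \frac{1065520}{88803}$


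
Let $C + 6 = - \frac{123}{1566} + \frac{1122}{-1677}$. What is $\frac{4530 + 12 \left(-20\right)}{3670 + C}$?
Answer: $\frac{250362684}{213785945} \approx 1.1711$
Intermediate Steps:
$C = - \frac{1968935}{291798}$ ($C = -6 + \left(- \frac{123}{1566} + \frac{1122}{-1677}\right) = -6 + \left(\left(-123\right) \frac{1}{1566} + 1122 \left(- \frac{1}{1677}\right)\right) = -6 - \frac{218147}{291798} = - \frac{1968935}{291798} \approx -6.7476$)
$\frac{4530 + 12 \left(-20\right)}{3670 + C} = \frac{4530 + 12 \left(-20\right)}{3670 - \frac{1968935}{291798}} = \frac{4530 - 240}{\frac{1068929725}{291798}} = 4290 \cdot \frac{291798}{1068929725} = \frac{250362684}{213785945}$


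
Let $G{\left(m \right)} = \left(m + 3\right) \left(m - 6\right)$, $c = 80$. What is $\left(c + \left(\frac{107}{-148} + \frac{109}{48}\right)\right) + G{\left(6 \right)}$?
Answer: $\frac{144829}{1776} \approx 81.548$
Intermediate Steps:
$G{\left(m \right)} = \left(-6 + m\right) \left(3 + m\right)$ ($G{\left(m \right)} = \left(3 + m\right) \left(-6 + m\right) = \left(-6 + m\right) \left(3 + m\right)$)
$\left(c + \left(\frac{107}{-148} + \frac{109}{48}\right)\right) + G{\left(6 \right)} = \left(80 + \left(\frac{107}{-148} + \frac{109}{48}\right)\right) - \left(36 - 36\right) = \left(80 + \left(107 \left(- \frac{1}{148}\right) + 109 \cdot \frac{1}{48}\right)\right) - 0 = \left(80 + \left(- \frac{107}{148} + \frac{109}{48}\right)\right) + 0 = \left(80 + \frac{2749}{1776}\right) + 0 = \frac{144829}{1776} + 0 = \frac{144829}{1776}$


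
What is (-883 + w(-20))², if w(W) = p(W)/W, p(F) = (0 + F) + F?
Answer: 776161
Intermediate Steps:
p(F) = 2*F (p(F) = F + F = 2*F)
w(W) = 2 (w(W) = (2*W)/W = 2)
(-883 + w(-20))² = (-883 + 2)² = (-881)² = 776161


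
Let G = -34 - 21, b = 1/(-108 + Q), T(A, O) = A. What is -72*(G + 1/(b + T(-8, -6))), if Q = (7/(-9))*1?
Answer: 31120848/7841 ≈ 3969.0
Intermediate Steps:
Q = -7/9 (Q = (7*(-⅑))*1 = -7/9*1 = -7/9 ≈ -0.77778)
b = -9/979 (b = 1/(-108 - 7/9) = 1/(-979/9) = -9/979 ≈ -0.0091930)
G = -55
-72*(G + 1/(b + T(-8, -6))) = -72*(-55 + 1/(-9/979 - 8)) = -72*(-55 + 1/(-7841/979)) = -72*(-55 - 979/7841) = -72*(-432234/7841) = 31120848/7841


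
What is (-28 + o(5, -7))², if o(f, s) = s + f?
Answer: 900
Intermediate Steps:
o(f, s) = f + s
(-28 + o(5, -7))² = (-28 + (5 - 7))² = (-28 - 2)² = (-30)² = 900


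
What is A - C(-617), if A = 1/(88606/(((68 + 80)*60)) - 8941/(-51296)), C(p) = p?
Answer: 178361886427/289033091 ≈ 617.10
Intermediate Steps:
A = 28469280/289033091 (A = 1/(88606/((148*60)) - 8941*(-1/51296)) = 1/(88606/8880 + 8941/51296) = 1/(88606*(1/8880) + 8941/51296) = 1/(44303/4440 + 8941/51296) = 1/(289033091/28469280) = 28469280/289033091 ≈ 0.098498)
A - C(-617) = 28469280/289033091 - 1*(-617) = 28469280/289033091 + 617 = 178361886427/289033091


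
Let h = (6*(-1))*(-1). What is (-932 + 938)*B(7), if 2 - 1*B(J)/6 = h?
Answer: -144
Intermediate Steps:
h = 6 (h = -6*(-1) = 6)
B(J) = -24 (B(J) = 12 - 6*6 = 12 - 36 = -24)
(-932 + 938)*B(7) = (-932 + 938)*(-24) = 6*(-24) = -144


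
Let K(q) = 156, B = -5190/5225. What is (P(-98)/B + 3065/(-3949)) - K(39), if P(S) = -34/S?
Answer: -31559275943/200854038 ≈ -157.13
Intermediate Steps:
B = -1038/1045 (B = -5190*1/5225 = -1038/1045 ≈ -0.99330)
(P(-98)/B + 3065/(-3949)) - K(39) = ((-34/(-98))/(-1038/1045) + 3065/(-3949)) - 1*156 = (-34*(-1/98)*(-1045/1038) + 3065*(-1/3949)) - 156 = ((17/49)*(-1045/1038) - 3065/3949) - 156 = (-17765/50862 - 3065/3949) - 156 = -226046015/200854038 - 156 = -31559275943/200854038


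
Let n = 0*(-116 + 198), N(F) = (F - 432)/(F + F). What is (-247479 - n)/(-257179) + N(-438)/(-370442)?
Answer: 183352720601/190539806236 ≈ 0.96228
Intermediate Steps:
N(F) = (-432 + F)/(2*F) (N(F) = (-432 + F)/((2*F)) = (-432 + F)*(1/(2*F)) = (-432 + F)/(2*F))
n = 0 (n = 0*82 = 0)
(-247479 - n)/(-257179) + N(-438)/(-370442) = (-247479 - 1*0)/(-257179) + ((½)*(-432 - 438)/(-438))/(-370442) = (-247479 + 0)*(-1/257179) + ((½)*(-1/438)*(-870))*(-1/370442) = -247479*(-1/257179) + (145/146)*(-1/370442) = 247479/257179 - 145/54084532 = 183352720601/190539806236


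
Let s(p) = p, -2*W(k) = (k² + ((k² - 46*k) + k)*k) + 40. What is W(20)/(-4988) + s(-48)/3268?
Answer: -23053/23693 ≈ -0.97299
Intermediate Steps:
W(k) = -20 - k²/2 - k*(k² - 45*k)/2 (W(k) = -((k² + ((k² - 46*k) + k)*k) + 40)/2 = -((k² + (k² - 45*k)*k) + 40)/2 = -((k² + k*(k² - 45*k)) + 40)/2 = -(40 + k² + k*(k² - 45*k))/2 = -20 - k²/2 - k*(k² - 45*k)/2)
W(20)/(-4988) + s(-48)/3268 = (-20 + 22*20² - ½*20³)/(-4988) - 48/3268 = (-20 + 22*400 - ½*8000)*(-1/4988) - 48*1/3268 = (-20 + 8800 - 4000)*(-1/4988) - 12/817 = 4780*(-1/4988) - 12/817 = -1195/1247 - 12/817 = -23053/23693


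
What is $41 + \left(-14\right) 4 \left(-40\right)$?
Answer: $2281$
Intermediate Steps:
$41 + \left(-14\right) 4 \left(-40\right) = 41 - -2240 = 41 + 2240 = 2281$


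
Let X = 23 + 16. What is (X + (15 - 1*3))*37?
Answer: 1887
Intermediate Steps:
X = 39
(X + (15 - 1*3))*37 = (39 + (15 - 1*3))*37 = (39 + (15 - 3))*37 = (39 + 12)*37 = 51*37 = 1887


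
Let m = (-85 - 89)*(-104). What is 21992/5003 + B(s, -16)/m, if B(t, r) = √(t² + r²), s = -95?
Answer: 21992/5003 + √9281/18096 ≈ 4.4011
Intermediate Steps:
m = 18096 (m = -174*(-104) = 18096)
B(t, r) = √(r² + t²)
21992/5003 + B(s, -16)/m = 21992/5003 + √((-16)² + (-95)²)/18096 = 21992*(1/5003) + √(256 + 9025)*(1/18096) = 21992/5003 + √9281*(1/18096) = 21992/5003 + √9281/18096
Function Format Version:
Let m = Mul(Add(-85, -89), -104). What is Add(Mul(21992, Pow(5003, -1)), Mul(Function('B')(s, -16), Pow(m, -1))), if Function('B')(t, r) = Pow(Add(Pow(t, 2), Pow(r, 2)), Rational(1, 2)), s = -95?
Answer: Add(Rational(21992, 5003), Mul(Rational(1, 18096), Pow(9281, Rational(1, 2)))) ≈ 4.4011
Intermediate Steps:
m = 18096 (m = Mul(-174, -104) = 18096)
Function('B')(t, r) = Pow(Add(Pow(r, 2), Pow(t, 2)), Rational(1, 2))
Add(Mul(21992, Pow(5003, -1)), Mul(Function('B')(s, -16), Pow(m, -1))) = Add(Mul(21992, Pow(5003, -1)), Mul(Pow(Add(Pow(-16, 2), Pow(-95, 2)), Rational(1, 2)), Pow(18096, -1))) = Add(Mul(21992, Rational(1, 5003)), Mul(Pow(Add(256, 9025), Rational(1, 2)), Rational(1, 18096))) = Add(Rational(21992, 5003), Mul(Pow(9281, Rational(1, 2)), Rational(1, 18096))) = Add(Rational(21992, 5003), Mul(Rational(1, 18096), Pow(9281, Rational(1, 2))))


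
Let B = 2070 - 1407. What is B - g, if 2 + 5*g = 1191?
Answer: 2126/5 ≈ 425.20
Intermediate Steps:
g = 1189/5 (g = -⅖ + (⅕)*1191 = -⅖ + 1191/5 = 1189/5 ≈ 237.80)
B = 663
B - g = 663 - 1*1189/5 = 663 - 1189/5 = 2126/5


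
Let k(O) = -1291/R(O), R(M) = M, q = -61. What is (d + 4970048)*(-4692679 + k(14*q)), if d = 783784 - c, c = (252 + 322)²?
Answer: -1552739950670050/61 ≈ -2.5455e+13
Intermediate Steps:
c = 329476 (c = 574² = 329476)
d = 454308 (d = 783784 - 1*329476 = 783784 - 329476 = 454308)
k(O) = -1291/O
(d + 4970048)*(-4692679 + k(14*q)) = (454308 + 4970048)*(-4692679 - 1291/(14*(-61))) = 5424356*(-4692679 - 1291/(-854)) = 5424356*(-4692679 - 1291*(-1/854)) = 5424356*(-4692679 + 1291/854) = 5424356*(-4007546575/854) = -1552739950670050/61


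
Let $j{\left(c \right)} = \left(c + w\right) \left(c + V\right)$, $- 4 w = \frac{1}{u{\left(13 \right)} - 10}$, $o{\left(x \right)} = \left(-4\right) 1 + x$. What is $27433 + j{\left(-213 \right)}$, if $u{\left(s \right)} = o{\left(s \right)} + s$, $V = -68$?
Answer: $\frac{4190009}{48} \approx 87292.0$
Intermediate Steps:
$o{\left(x \right)} = -4 + x$
$u{\left(s \right)} = -4 + 2 s$ ($u{\left(s \right)} = \left(-4 + s\right) + s = -4 + 2 s$)
$w = - \frac{1}{48}$ ($w = - \frac{1}{4 \left(\left(-4 + 2 \cdot 13\right) - 10\right)} = - \frac{1}{4 \left(\left(-4 + 26\right) - 10\right)} = - \frac{1}{4 \left(22 - 10\right)} = - \frac{1}{4 \cdot 12} = \left(- \frac{1}{4}\right) \frac{1}{12} = - \frac{1}{48} \approx -0.020833$)
$j{\left(c \right)} = \left(-68 + c\right) \left(- \frac{1}{48} + c\right)$ ($j{\left(c \right)} = \left(c - \frac{1}{48}\right) \left(c - 68\right) = \left(- \frac{1}{48} + c\right) \left(-68 + c\right) = \left(-68 + c\right) \left(- \frac{1}{48} + c\right)$)
$27433 + j{\left(-213 \right)} = 27433 + \left(\frac{17}{12} + \left(-213\right)^{2} - - \frac{231815}{16}\right) = 27433 + \left(\frac{17}{12} + 45369 + \frac{231815}{16}\right) = 27433 + \frac{2873225}{48} = \frac{4190009}{48}$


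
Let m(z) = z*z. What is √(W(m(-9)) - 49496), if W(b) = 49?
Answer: I*√49447 ≈ 222.37*I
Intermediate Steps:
m(z) = z²
√(W(m(-9)) - 49496) = √(49 - 49496) = √(-49447) = I*√49447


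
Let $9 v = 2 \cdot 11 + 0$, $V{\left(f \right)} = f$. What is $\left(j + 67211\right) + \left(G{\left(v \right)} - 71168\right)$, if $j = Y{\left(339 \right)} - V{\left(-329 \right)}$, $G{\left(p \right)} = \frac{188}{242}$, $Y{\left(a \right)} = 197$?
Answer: $- \frac{415057}{121} \approx -3430.2$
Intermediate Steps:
$v = \frac{22}{9}$ ($v = \frac{2 \cdot 11 + 0}{9} = \frac{22 + 0}{9} = \frac{1}{9} \cdot 22 = \frac{22}{9} \approx 2.4444$)
$G{\left(p \right)} = \frac{94}{121}$ ($G{\left(p \right)} = 188 \cdot \frac{1}{242} = \frac{94}{121}$)
$j = 526$ ($j = 197 - -329 = 197 + 329 = 526$)
$\left(j + 67211\right) + \left(G{\left(v \right)} - 71168\right) = \left(526 + 67211\right) + \left(\frac{94}{121} - 71168\right) = 67737 - \frac{8611234}{121} = - \frac{415057}{121}$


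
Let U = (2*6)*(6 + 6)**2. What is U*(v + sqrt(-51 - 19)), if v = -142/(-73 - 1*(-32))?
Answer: 245376/41 + 1728*I*sqrt(70) ≈ 5984.8 + 14457.0*I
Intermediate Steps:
U = 1728 (U = 12*12**2 = 12*144 = 1728)
v = 142/41 (v = -142/(-73 + 32) = -142/(-41) = -142*(-1/41) = 142/41 ≈ 3.4634)
U*(v + sqrt(-51 - 19)) = 1728*(142/41 + sqrt(-51 - 19)) = 1728*(142/41 + sqrt(-70)) = 1728*(142/41 + I*sqrt(70)) = 245376/41 + 1728*I*sqrt(70)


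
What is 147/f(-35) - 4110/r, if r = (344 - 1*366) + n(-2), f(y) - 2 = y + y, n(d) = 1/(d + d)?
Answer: 1104837/6052 ≈ 182.56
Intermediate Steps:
n(d) = 1/(2*d)
f(y) = 2 + 2*y (f(y) = 2 + (y + y) = 2 + 2*y)
r = -89/4 (r = (344 - 1*366) + (½)/(-2) = (344 - 366) + (½)*(-½) = -22 - ¼ = -89/4 ≈ -22.250)
147/f(-35) - 4110/r = 147/(2 + 2*(-35)) - 4110/(-89/4) = 147/(2 - 70) - 4110*(-4/89) = 147/(-68) + 16440/89 = 147*(-1/68) + 16440/89 = -147/68 + 16440/89 = 1104837/6052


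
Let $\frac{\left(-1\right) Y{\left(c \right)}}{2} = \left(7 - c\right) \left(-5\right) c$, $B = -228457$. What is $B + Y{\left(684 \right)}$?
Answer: $-4859137$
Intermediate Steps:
$Y{\left(c \right)} = - 2 c \left(-35 + 5 c\right)$ ($Y{\left(c \right)} = - 2 \left(7 - c\right) \left(-5\right) c = - 2 \left(-35 + 5 c\right) c = - 2 c \left(-35 + 5 c\right)$)
$B + Y{\left(684 \right)} = -228457 + 10 \cdot 684 \left(7 - 684\right) = -228457 + 10 \cdot 684 \left(-677\right) = -228457 - 4630680 = -4859137$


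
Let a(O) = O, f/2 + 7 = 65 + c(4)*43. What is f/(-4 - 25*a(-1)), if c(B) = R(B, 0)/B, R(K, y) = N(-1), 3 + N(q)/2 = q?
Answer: -8/3 ≈ -2.6667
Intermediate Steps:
N(q) = -6 + 2*q
R(K, y) = -8 (R(K, y) = -6 + 2*(-1) = -6 - 2 = -8)
c(B) = -8/B
f = -56 (f = -14 + 2*(65 - 8/4*43) = -14 + 2*(65 - 8*¼*43) = -14 + 2*(65 - 2*43) = -14 + 2*(65 - 86) = -14 + 2*(-21) = -14 - 42 = -56)
f/(-4 - 25*a(-1)) = -56/(-4 - 25*(-1)) = -56/(-4 + 25) = -56/21 = -56*1/21 = -8/3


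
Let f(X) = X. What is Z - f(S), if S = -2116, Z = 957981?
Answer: 960097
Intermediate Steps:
Z - f(S) = 957981 - 1*(-2116) = 957981 + 2116 = 960097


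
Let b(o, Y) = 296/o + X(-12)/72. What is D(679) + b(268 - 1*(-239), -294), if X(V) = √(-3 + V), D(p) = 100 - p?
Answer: -293257/507 + I*√15/72 ≈ -578.42 + 0.053791*I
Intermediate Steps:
b(o, Y) = 296/o + I*√15/72 (b(o, Y) = 296/o + √(-3 - 12)/72 = 296/o + √(-15)*(1/72) = 296/o + (I*√15)*(1/72) = 296/o + I*√15/72)
D(679) + b(268 - 1*(-239), -294) = (100 - 1*679) + (296/(268 - 1*(-239)) + I*√15/72) = (100 - 679) + (296/(268 + 239) + I*√15/72) = -579 + (296/507 + I*√15/72) = -293257/507 + I*√15/72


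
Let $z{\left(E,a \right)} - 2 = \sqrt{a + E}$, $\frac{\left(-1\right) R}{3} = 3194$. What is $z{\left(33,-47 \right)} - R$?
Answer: $9584 + i \sqrt{14} \approx 9584.0 + 3.7417 i$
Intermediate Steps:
$R = -9582$ ($R = \left(-3\right) 3194 = -9582$)
$z{\left(E,a \right)} = 2 + \sqrt{E + a}$ ($z{\left(E,a \right)} = 2 + \sqrt{a + E} = 2 + \sqrt{E + a}$)
$z{\left(33,-47 \right)} - R = \left(2 + \sqrt{33 - 47}\right) - -9582 = \left(2 + \sqrt{-14}\right) + 9582 = \left(2 + i \sqrt{14}\right) + 9582 = 9584 + i \sqrt{14}$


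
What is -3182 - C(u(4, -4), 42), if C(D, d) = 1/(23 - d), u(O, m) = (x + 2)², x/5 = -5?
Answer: -60457/19 ≈ -3181.9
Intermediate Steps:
x = -25 (x = 5*(-5) = -25)
u(O, m) = 529 (u(O, m) = (-25 + 2)² = (-23)² = 529)
-3182 - C(u(4, -4), 42) = -3182 - (-1)/(-23 + 42) = -3182 - (-1)/19 = -3182 - 1*(-1/19) = -3182 + 1/19 = -60457/19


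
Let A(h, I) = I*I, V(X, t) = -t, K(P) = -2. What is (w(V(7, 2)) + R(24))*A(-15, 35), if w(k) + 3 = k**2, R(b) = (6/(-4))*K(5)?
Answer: 4900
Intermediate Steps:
R(b) = 3 (R(b) = (6/(-4))*(-2) = (6*(-1/4))*(-2) = -3/2*(-2) = 3)
A(h, I) = I**2
w(k) = -3 + k**2
(w(V(7, 2)) + R(24))*A(-15, 35) = ((-3 + (-1*2)**2) + 3)*35**2 = ((-3 + (-2)**2) + 3)*1225 = ((-3 + 4) + 3)*1225 = (1 + 3)*1225 = 4*1225 = 4900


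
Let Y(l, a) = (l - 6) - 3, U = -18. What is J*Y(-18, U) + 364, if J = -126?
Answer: 3766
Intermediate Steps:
Y(l, a) = -9 + l (Y(l, a) = (-6 + l) - 3 = -9 + l)
J*Y(-18, U) + 364 = -126*(-9 - 18) + 364 = -126*(-27) + 364 = 3402 + 364 = 3766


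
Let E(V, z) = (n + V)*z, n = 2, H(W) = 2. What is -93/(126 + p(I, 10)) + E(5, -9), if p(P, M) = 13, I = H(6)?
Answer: -8850/139 ≈ -63.669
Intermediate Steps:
I = 2
E(V, z) = z*(2 + V) (E(V, z) = (2 + V)*z = z*(2 + V))
-93/(126 + p(I, 10)) + E(5, -9) = -93/(126 + 13) - 9*(2 + 5) = -93/139 - 9*7 = -93*1/139 - 63 = -93/139 - 63 = -8850/139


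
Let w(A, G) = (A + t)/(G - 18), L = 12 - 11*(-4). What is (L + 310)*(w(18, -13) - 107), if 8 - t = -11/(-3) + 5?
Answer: -1220366/31 ≈ -39367.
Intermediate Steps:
t = -⅔ (t = 8 - (-11/(-3) + 5) = 8 - (-11*(-⅓) + 5) = 8 - (11/3 + 5) = 8 - 1*26/3 = 8 - 26/3 = -⅔ ≈ -0.66667)
L = 56 (L = 12 + 44 = 56)
w(A, G) = (-⅔ + A)/(-18 + G) (w(A, G) = (A - ⅔)/(G - 18) = (-⅔ + A)/(-18 + G))
(L + 310)*(w(18, -13) - 107) = (56 + 310)*((-⅔ + 18)/(-18 - 13) - 107) = 366*((52/3)/(-31) - 107) = 366*(-1/31*52/3 - 107) = 366*(-52/93 - 107) = 366*(-10003/93) = -1220366/31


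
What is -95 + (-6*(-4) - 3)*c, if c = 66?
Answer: 1291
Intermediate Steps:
-95 + (-6*(-4) - 3)*c = -95 + (-6*(-4) - 3)*66 = -95 + (24 - 3)*66 = -95 + 21*66 = -95 + 1386 = 1291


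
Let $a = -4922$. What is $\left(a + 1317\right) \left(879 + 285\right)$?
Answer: $-4196220$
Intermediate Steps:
$\left(a + 1317\right) \left(879 + 285\right) = \left(-4922 + 1317\right) \left(879 + 285\right) = \left(-3605\right) 1164 = -4196220$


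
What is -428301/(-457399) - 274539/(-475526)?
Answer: 329242125387/217505116874 ≈ 1.5137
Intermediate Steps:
-428301/(-457399) - 274539/(-475526) = -428301*(-1/457399) - 274539*(-1/475526) = 428301/457399 + 274539/475526 = 329242125387/217505116874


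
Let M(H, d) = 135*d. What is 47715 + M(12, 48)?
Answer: 54195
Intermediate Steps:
47715 + M(12, 48) = 47715 + 135*48 = 47715 + 6480 = 54195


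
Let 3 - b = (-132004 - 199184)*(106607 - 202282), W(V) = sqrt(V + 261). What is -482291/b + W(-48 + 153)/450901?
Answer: 482291/31686411897 + sqrt(366)/450901 ≈ 5.7649e-5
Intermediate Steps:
W(V) = sqrt(261 + V)
b = -31686411897 (b = 3 - (-132004 - 199184)*(106607 - 202282) = 3 - (-331188)*(-95675) = 3 - 1*31686411900 = 3 - 31686411900 = -31686411897)
-482291/b + W(-48 + 153)/450901 = -482291/(-31686411897) + sqrt(261 + (-48 + 153))/450901 = -482291*(-1/31686411897) + sqrt(261 + 105)*(1/450901) = 482291/31686411897 + sqrt(366)*(1/450901) = 482291/31686411897 + sqrt(366)/450901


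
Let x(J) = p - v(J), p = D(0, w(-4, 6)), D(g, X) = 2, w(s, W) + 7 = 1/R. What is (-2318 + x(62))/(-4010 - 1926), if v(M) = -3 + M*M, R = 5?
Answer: 6157/5936 ≈ 1.0372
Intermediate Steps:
v(M) = -3 + M²
w(s, W) = -34/5 (w(s, W) = -7 + 1/5 = -7 + ⅕ = -34/5)
p = 2
x(J) = 5 - J² (x(J) = 2 - (-3 + J²) = 2 + (3 - J²) = 5 - J²)
(-2318 + x(62))/(-4010 - 1926) = (-2318 + (5 - 1*62²))/(-4010 - 1926) = (-2318 + (5 - 1*3844))/(-5936) = (-2318 + (5 - 3844))*(-1/5936) = (-2318 - 3839)*(-1/5936) = -6157*(-1/5936) = 6157/5936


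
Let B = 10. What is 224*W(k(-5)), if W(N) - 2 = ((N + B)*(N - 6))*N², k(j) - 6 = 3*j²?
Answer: 10030457248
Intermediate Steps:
k(j) = 6 + 3*j²
W(N) = 2 + N²*(-6 + N)*(10 + N) (W(N) = 2 + ((N + 10)*(N - 6))*N² = 2 + ((10 + N)*(-6 + N))*N² = 2 + ((-6 + N)*(10 + N))*N² = 2 + N²*(-6 + N)*(10 + N))
224*W(k(-5)) = 224*(2 + (6 + 3*(-5)²)⁴ - 60*(6 + 3*(-5)²)² + 4*(6 + 3*(-5)²)³) = 224*(2 + (6 + 3*25)⁴ - 60*(6 + 3*25)² + 4*(6 + 3*25)³) = 224*(2 + (6 + 75)⁴ - 60*(6 + 75)² + 4*(6 + 75)³) = 224*(2 + 81⁴ - 60*81² + 4*81³) = 224*(2 + 43046721 - 60*6561 + 4*531441) = 224*(2 + 43046721 - 393660 + 2125764) = 224*44778827 = 10030457248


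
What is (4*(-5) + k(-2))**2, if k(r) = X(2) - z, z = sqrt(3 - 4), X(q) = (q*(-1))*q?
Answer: (24 + I)**2 ≈ 575.0 + 48.0*I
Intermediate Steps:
X(q) = -q**2 (X(q) = (-q)*q = -q**2)
z = I (z = sqrt(-1) = I ≈ 1.0*I)
k(r) = -4 - I (k(r) = -1*2**2 - I = -1*4 - I = -4 - I)
(4*(-5) + k(-2))**2 = (4*(-5) + (-4 - I))**2 = (-20 + (-4 - I))**2 = (-24 - I)**2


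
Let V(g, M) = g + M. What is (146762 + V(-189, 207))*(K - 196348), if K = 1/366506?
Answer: -5281344027184930/183253 ≈ -2.8820e+10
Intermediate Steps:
V(g, M) = M + g
K = 1/366506 ≈ 2.7285e-6
(146762 + V(-189, 207))*(K - 196348) = (146762 + (207 - 189))*(1/366506 - 196348) = (146762 + 18)*(-71962720087/366506) = 146780*(-71962720087/366506) = -5281344027184930/183253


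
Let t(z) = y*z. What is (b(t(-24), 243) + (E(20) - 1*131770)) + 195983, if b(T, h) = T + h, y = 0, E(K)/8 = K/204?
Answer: 3287296/51 ≈ 64457.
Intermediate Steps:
E(K) = 2*K/51 (E(K) = 8*(K/204) = 2*K/51)
t(z) = 0 (t(z) = 0*z = 0)
(b(t(-24), 243) + (E(20) - 1*131770)) + 195983 = ((0 + 243) + ((2/51)*20 - 1*131770)) + 195983 = (243 + (40/51 - 131770)) + 195983 = (243 - 6720230/51) + 195983 = -6707837/51 + 195983 = 3287296/51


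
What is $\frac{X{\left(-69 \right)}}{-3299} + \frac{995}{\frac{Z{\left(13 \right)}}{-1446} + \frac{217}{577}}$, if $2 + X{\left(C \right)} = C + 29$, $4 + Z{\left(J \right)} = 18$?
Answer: $\frac{1369372313139}{504258748} \approx 2715.6$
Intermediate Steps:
$Z{\left(J \right)} = 14$ ($Z{\left(J \right)} = -4 + 18 = 14$)
$X{\left(C \right)} = 27 + C$ ($X{\left(C \right)} = -2 + \left(C + 29\right) = -2 + \left(29 + C\right) = 27 + C$)
$\frac{X{\left(-69 \right)}}{-3299} + \frac{995}{\frac{Z{\left(13 \right)}}{-1446} + \frac{217}{577}} = \frac{27 - 69}{-3299} + \frac{995}{\frac{14}{-1446} + \frac{217}{577}} = \left(-42\right) \left(- \frac{1}{3299}\right) + \frac{995}{14 \left(- \frac{1}{1446}\right) + 217 \cdot \frac{1}{577}} = \frac{42}{3299} + \frac{995}{- \frac{7}{723} + \frac{217}{577}} = \frac{42}{3299} + \frac{995}{\frac{152852}{417171}} = \frac{42}{3299} + 995 \cdot \frac{417171}{152852} = \frac{42}{3299} + \frac{415085145}{152852} = \frac{1369372313139}{504258748}$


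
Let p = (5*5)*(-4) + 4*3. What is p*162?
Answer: -14256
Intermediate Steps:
p = -88 (p = 25*(-4) + 12 = -100 + 12 = -88)
p*162 = -88*162 = -14256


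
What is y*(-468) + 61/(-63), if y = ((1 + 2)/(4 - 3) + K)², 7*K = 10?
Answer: -4048159/441 ≈ -9179.5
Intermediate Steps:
K = 10/7 (K = (⅐)*10 = 10/7 ≈ 1.4286)
y = 961/49 (y = ((1 + 2)/(4 - 3) + 10/7)² = (3/1 + 10/7)² = (3*1 + 10/7)² = (3 + 10/7)² = (31/7)² = 961/49 ≈ 19.612)
y*(-468) + 61/(-63) = (961/49)*(-468) + 61/(-63) = -449748/49 + 61*(-1/63) = -449748/49 - 61/63 = -4048159/441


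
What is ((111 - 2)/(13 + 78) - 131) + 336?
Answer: 18764/91 ≈ 206.20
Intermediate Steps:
((111 - 2)/(13 + 78) - 131) + 336 = (109/91 - 131) + 336 = -11812/91 + 336 = 18764/91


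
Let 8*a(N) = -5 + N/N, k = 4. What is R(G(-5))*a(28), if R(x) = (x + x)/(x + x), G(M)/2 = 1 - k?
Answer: -½ ≈ -0.50000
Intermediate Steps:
G(M) = -6 (G(M) = 2*(1 - 1*4) = 2*(1 - 4) = 2*(-3) = -6)
a(N) = -½ (a(N) = (-5 + N/N)/8 = (-5 + 1)/8 = (⅛)*(-4) = -½)
R(x) = 1 (R(x) = (2*x)/((2*x)) = (2*x)*(1/(2*x)) = 1)
R(G(-5))*a(28) = 1*(-½) = -½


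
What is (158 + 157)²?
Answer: 99225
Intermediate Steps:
(158 + 157)² = 315² = 99225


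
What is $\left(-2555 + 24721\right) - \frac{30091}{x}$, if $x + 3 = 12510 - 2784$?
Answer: $\frac{215489927}{9723} \approx 22163.0$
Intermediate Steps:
$x = 9723$ ($x = -3 + \left(12510 - 2784\right) = -3 + 9726 = 9723$)
$\left(-2555 + 24721\right) - \frac{30091}{x} = \left(-2555 + 24721\right) - \frac{30091}{9723} = 22166 - \frac{30091}{9723} = \frac{215489927}{9723}$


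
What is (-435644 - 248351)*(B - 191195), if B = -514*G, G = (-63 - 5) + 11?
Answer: 110736738515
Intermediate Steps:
G = -57 (G = -68 + 11 = -57)
B = 29298 (B = -514*(-57) = 29298)
(-435644 - 248351)*(B - 191195) = (-435644 - 248351)*(29298 - 191195) = -683995*(-161897) = 110736738515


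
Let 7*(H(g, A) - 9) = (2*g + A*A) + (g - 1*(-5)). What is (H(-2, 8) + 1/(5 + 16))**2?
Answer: 143641/441 ≈ 325.72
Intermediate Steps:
H(g, A) = 68/7 + A**2/7 + 3*g/7 (H(g, A) = 9 + ((2*g + A*A) + (g - 1*(-5)))/7 = 9 + ((2*g + A**2) + (g + 5))/7 = 9 + ((A**2 + 2*g) + (5 + g))/7 = 9 + (5 + A**2 + 3*g)/7 = 9 + (5/7 + A**2/7 + 3*g/7) = 68/7 + A**2/7 + 3*g/7)
(H(-2, 8) + 1/(5 + 16))**2 = ((68/7 + (1/7)*8**2 + (3/7)*(-2)) + 1/(5 + 16))**2 = ((68/7 + (1/7)*64 - 6/7) + 1/21)**2 = ((68/7 + 64/7 - 6/7) + 1/21)**2 = (18 + 1/21)**2 = (379/21)**2 = 143641/441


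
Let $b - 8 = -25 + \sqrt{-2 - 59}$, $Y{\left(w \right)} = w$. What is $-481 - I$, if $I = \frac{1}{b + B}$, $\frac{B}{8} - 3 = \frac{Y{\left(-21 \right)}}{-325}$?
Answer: $\frac{13 \left(- 12025 \sqrt{61} + 90416 i\right)}{- 2443 i + 325 \sqrt{61}} \approx -481.06 + 0.066468 i$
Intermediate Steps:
$b = -17 + i \sqrt{61}$ ($b = 8 - \left(25 - \sqrt{-2 - 59}\right) = 8 - \left(25 - \sqrt{-61}\right) = 8 - \left(25 - i \sqrt{61}\right) = -17 + i \sqrt{61} \approx -17.0 + 7.8102 i$)
$B = \frac{7968}{325}$ ($B = 24 + 8 \left(- \frac{21}{-325}\right) = 24 + 8 \left(\left(-21\right) \left(- \frac{1}{325}\right)\right) = 24 + 8 \cdot \frac{21}{325} = 24 + \frac{168}{325} = \frac{7968}{325} \approx 24.517$)
$I = \frac{1}{\frac{2443}{325} + i \sqrt{61}}$ ($I = \frac{1}{\left(-17 + i \sqrt{61}\right) + \frac{7968}{325}} = \frac{1}{\frac{2443}{325} + i \sqrt{61}} \approx 0.063972 - 0.066468 i$)
$-481 - I = -481 - \left(\frac{793975}{12411374} - \frac{105625 i \sqrt{61}}{12411374}\right) = - \frac{5970664869}{12411374} + \frac{105625 i \sqrt{61}}{12411374}$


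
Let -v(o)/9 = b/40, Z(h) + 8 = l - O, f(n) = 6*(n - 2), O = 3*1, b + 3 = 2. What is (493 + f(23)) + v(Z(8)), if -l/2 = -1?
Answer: 24769/40 ≈ 619.22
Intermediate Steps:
l = 2 (l = -2*(-1) = 2)
b = -1 (b = -3 + 2 = -1)
O = 3
f(n) = -12 + 6*n (f(n) = 6*(-2 + n) = -12 + 6*n)
Z(h) = -9 (Z(h) = -8 + (2 - 1*3) = -8 + (2 - 3) = -8 - 1 = -9)
v(o) = 9/40 (v(o) = -(-9)/40 = -9*(-1/40) = 9/40)
(493 + f(23)) + v(Z(8)) = (493 + (-12 + 6*23)) + 9/40 = (493 + (-12 + 138)) + 9/40 = (493 + 126) + 9/40 = 619 + 9/40 = 24769/40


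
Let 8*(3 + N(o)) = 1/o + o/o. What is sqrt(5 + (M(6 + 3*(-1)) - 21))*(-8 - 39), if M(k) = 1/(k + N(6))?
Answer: -376*I*sqrt(7)/7 ≈ -142.11*I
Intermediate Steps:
N(o) = -23/8 + 1/(8*o) (N(o) = -3 + (1/o + o/o)/8 = -3 + (1/o + 1)/8 = -3 + (1 + 1/o)/8 = -3 + (1/8 + 1/(8*o)) = -23/8 + 1/(8*o))
M(k) = 1/(-137/48 + k) (M(k) = 1/(k + (1/8)*(1 - 23*6)/6) = 1/(k + (1/8)*(1/6)*(1 - 138)) = 1/(k + (1/8)*(1/6)*(-137)) = 1/(k - 137/48) = 1/(-137/48 + k))
sqrt(5 + (M(6 + 3*(-1)) - 21))*(-8 - 39) = sqrt(5 + (48/(-137 + 48*(6 + 3*(-1))) - 21))*(-8 - 39) = sqrt(5 + (48/(-137 + 48*(6 - 3)) - 21))*(-47) = sqrt(5 + (48/(-137 + 48*3) - 21))*(-47) = sqrt(5 + (48/(-137 + 144) - 21))*(-47) = sqrt(5 + (48/7 - 21))*(-47) = sqrt(5 - 99/7)*(-47) = sqrt(-64/7)*(-47) = (8*I*sqrt(7)/7)*(-47) = -376*I*sqrt(7)/7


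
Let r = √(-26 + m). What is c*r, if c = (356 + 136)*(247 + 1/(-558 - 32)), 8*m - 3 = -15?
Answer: 17924667*I*√110/295 ≈ 6.3727e+5*I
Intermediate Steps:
m = -3/2 (m = 3/8 + (⅛)*(-15) = 3/8 - 15/8 = -3/2 ≈ -1.5000)
c = 35849334/295 (c = 492*(247 + 1/(-590)) = 492*(247 - 1/590) = 492*(145729/590) = 35849334/295 ≈ 1.2152e+5)
r = I*√110/2 (r = √(-26 - 3/2) = √(-55/2) = I*√110/2 ≈ 5.244*I)
c*r = 35849334*(I*√110/2)/295 = 17924667*I*√110/295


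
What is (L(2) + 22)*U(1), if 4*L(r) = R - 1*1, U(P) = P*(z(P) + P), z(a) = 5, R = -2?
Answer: 255/2 ≈ 127.50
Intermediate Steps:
U(P) = P*(5 + P)
L(r) = -¾ (L(r) = (-2 - 1*1)/4 = (-2 - 1)/4 = (¼)*(-3) = -¾)
(L(2) + 22)*U(1) = (-¾ + 22)*(1*(5 + 1)) = 85*(1*6)/4 = (85/4)*6 = 255/2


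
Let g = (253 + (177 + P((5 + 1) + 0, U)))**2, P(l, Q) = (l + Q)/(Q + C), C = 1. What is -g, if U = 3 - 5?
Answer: -181476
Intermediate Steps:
U = -2
P(l, Q) = (Q + l)/(1 + Q) (P(l, Q) = (l + Q)/(Q + 1) = (Q + l)/(1 + Q))
g = 181476 (g = (253 + (177 + (-2 + ((5 + 1) + 0))/(1 - 2)))**2 = (253 + (177 + (-2 + (6 + 0))/(-1)))**2 = (253 + (177 - (-2 + 6)))**2 = (253 + (177 - 1*4))**2 = (253 + (177 - 4))**2 = (253 + 173)**2 = 426**2 = 181476)
-g = -1*181476 = -181476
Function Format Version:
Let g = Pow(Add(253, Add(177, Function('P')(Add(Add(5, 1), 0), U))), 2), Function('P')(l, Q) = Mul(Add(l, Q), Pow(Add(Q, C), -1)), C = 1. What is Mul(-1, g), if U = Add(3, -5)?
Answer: -181476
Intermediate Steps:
U = -2
Function('P')(l, Q) = Mul(Pow(Add(1, Q), -1), Add(Q, l)) (Function('P')(l, Q) = Mul(Add(l, Q), Pow(Add(Q, 1), -1)) = Mul(Add(Q, l), Pow(Add(1, Q), -1)) = Mul(Pow(Add(1, Q), -1), Add(Q, l)))
g = 181476 (g = Pow(Add(253, Add(177, Mul(Pow(Add(1, -2), -1), Add(-2, Add(Add(5, 1), 0))))), 2) = Pow(Add(253, Add(177, Mul(Pow(-1, -1), Add(-2, Add(6, 0))))), 2) = Pow(Add(253, Add(177, Mul(-1, Add(-2, 6)))), 2) = Pow(Add(253, Add(177, Mul(-1, 4))), 2) = Pow(Add(253, Add(177, -4)), 2) = Pow(Add(253, 173), 2) = Pow(426, 2) = 181476)
Mul(-1, g) = Mul(-1, 181476) = -181476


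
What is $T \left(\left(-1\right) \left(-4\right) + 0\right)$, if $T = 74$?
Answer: $296$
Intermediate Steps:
$T \left(\left(-1\right) \left(-4\right) + 0\right) = 74 \left(\left(-1\right) \left(-4\right) + 0\right) = 74 \left(4 + 0\right) = 74 \cdot 4 = 296$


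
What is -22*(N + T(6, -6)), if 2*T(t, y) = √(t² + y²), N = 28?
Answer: -616 - 66*√2 ≈ -709.34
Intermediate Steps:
T(t, y) = √(t² + y²)/2
-22*(N + T(6, -6)) = -22*(28 + √(6² + (-6)²)/2) = -22*(28 + √(36 + 36)/2) = -22*(28 + √72/2) = -22*(28 + (6*√2)/2) = -22*(28 + 3*√2) = -616 - 66*√2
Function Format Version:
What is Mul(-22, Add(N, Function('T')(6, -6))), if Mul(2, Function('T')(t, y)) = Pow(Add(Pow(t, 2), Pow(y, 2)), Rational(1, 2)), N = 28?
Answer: Add(-616, Mul(-66, Pow(2, Rational(1, 2)))) ≈ -709.34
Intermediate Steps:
Function('T')(t, y) = Mul(Rational(1, 2), Pow(Add(Pow(t, 2), Pow(y, 2)), Rational(1, 2)))
Mul(-22, Add(N, Function('T')(6, -6))) = Mul(-22, Add(28, Mul(Rational(1, 2), Pow(Add(Pow(6, 2), Pow(-6, 2)), Rational(1, 2))))) = Mul(-22, Add(28, Mul(Rational(1, 2), Pow(Add(36, 36), Rational(1, 2))))) = Mul(-22, Add(28, Mul(Rational(1, 2), Pow(72, Rational(1, 2))))) = Mul(-22, Add(28, Mul(Rational(1, 2), Mul(6, Pow(2, Rational(1, 2)))))) = Mul(-22, Add(28, Mul(3, Pow(2, Rational(1, 2))))) = Add(-616, Mul(-66, Pow(2, Rational(1, 2))))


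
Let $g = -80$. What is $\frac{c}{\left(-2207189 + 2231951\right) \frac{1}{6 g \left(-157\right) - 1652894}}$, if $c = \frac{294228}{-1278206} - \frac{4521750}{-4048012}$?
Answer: $- \frac{301617237949412749}{5338473861412486} \approx -56.499$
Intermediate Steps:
$c = \frac{1147172376441}{1293548306618}$ ($c = 294228 \left(- \frac{1}{1278206}\right) - - \frac{2260875}{2024006} = - \frac{147114}{639103} + \frac{2260875}{2024006} = \frac{1147172376441}{1293548306618} \approx 0.88684$)
$\frac{c}{\left(-2207189 + 2231951\right) \frac{1}{6 g \left(-157\right) - 1652894}} = \frac{1147172376441}{1293548306618 \frac{-2207189 + 2231951}{6 \left(-80\right) \left(-157\right) - 1652894}} = \frac{1147172376441}{1293548306618 \frac{24762}{\left(-480\right) \left(-157\right) - 1652894}} = \frac{1147172376441}{1293548306618 \frac{24762}{75360 - 1652894}} = \frac{1147172376441}{1293548306618 \frac{24762}{-1577534}} = \frac{1147172376441}{1293548306618 \cdot 24762 \left(- \frac{1}{1577534}\right)} = \frac{1147172376441}{1293548306618 \left(- \frac{12381}{788767}\right)} = \frac{1147172376441}{1293548306618} \left(- \frac{788767}{12381}\right) = - \frac{301617237949412749}{5338473861412486}$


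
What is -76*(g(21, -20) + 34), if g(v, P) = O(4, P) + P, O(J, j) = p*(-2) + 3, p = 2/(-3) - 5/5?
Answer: -4636/3 ≈ -1545.3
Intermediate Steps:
p = -5/3 (p = 2*(-1/3) - 5*1/5 = -2/3 - 1 = -5/3 ≈ -1.6667)
O(J, j) = 19/3 (O(J, j) = -5/3*(-2) + 3 = 10/3 + 3 = 19/3)
g(v, P) = 19/3 + P
-76*(g(21, -20) + 34) = -76*((19/3 - 20) + 34) = -76*(-41/3 + 34) = -76*61/3 = -4636/3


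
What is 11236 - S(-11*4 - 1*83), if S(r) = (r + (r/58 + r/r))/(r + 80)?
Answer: 30621901/2726 ≈ 11233.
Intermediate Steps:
S(r) = (1 + 59*r/58)/(80 + r) (S(r) = (r + (r*(1/58) + 1))/(80 + r) = (r + (r/58 + 1))/(80 + r) = (r + (1 + r/58))/(80 + r) = (1 + 59*r/58)/(80 + r))
11236 - S(-11*4 - 1*83) = 11236 - (58 + 59*(-11*4 - 1*83))/(58*(80 + (-11*4 - 1*83))) = 11236 - (58 + 59*(-44 - 83))/(58*(80 + (-44 - 83))) = 11236 - (58 + 59*(-127))/(58*(80 - 127)) = 11236 - (58 - 7493)/(58*(-47)) = 11236 - (-1)*(-7435)/(58*47) = 11236 - 1*7435/2726 = 11236 - 7435/2726 = 30621901/2726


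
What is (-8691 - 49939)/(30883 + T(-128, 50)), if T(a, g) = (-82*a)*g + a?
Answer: -82/777 ≈ -0.10553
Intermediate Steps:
T(a, g) = a - 82*a*g (T(a, g) = -82*a*g + a = a - 82*a*g)
(-8691 - 49939)/(30883 + T(-128, 50)) = (-8691 - 49939)/(30883 - 128*(1 - 82*50)) = -58630/(30883 - 128*(1 - 4100)) = -58630/(30883 - 128*(-4099)) = -58630/(30883 + 524672) = -58630/555555 = -58630*1/555555 = -82/777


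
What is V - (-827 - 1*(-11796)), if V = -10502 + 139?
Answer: -21332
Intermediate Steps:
V = -10363
V - (-827 - 1*(-11796)) = -10363 - (-827 - 1*(-11796)) = -10363 - (-827 + 11796) = -10363 - 1*10969 = -10363 - 10969 = -21332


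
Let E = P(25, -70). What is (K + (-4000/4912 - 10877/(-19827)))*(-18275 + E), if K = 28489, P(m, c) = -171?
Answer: -3198679600171660/6086889 ≈ -5.2550e+8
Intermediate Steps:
E = -171
(K + (-4000/4912 - 10877/(-19827)))*(-18275 + E) = (28489 + (-4000/4912 - 10877/(-19827)))*(-18275 - 171) = (28489 + (-4000*1/4912 - 10877*(-1/19827)))*(-18446) = (28489 + (-250/307 + 10877/19827))*(-18446) = (28489 - 1617511/6086889)*(-18446) = (173407763210/6086889)*(-18446) = -3198679600171660/6086889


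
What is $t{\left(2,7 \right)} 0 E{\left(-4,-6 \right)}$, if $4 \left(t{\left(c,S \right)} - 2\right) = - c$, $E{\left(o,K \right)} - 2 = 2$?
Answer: $0$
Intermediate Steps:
$E{\left(o,K \right)} = 4$ ($E{\left(o,K \right)} = 2 + 2 = 4$)
$t{\left(c,S \right)} = 2 - \frac{c}{4}$ ($t{\left(c,S \right)} = 2 + \frac{\left(-1\right) c}{4} = 2 - \frac{c}{4}$)
$t{\left(2,7 \right)} 0 E{\left(-4,-6 \right)} = \left(2 - \frac{1}{2}\right) 0 \cdot 4 = \frac{3}{2} \cdot 0 \cdot 4 = 0 \cdot 4 = 0$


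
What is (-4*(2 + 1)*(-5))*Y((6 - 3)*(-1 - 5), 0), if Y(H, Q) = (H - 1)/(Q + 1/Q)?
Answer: 0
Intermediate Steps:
Y(H, Q) = (-1 + H)/(Q + 1/Q)
(-4*(2 + 1)*(-5))*Y((6 - 3)*(-1 - 5), 0) = (-4*(2 + 1)*(-5))*(0*(-1 + (6 - 3)*(-1 - 5))/(1 + 0**2)) = (-4*3*(-5))*(0*(-1 + 3*(-6))/(1 + 0)) = (-12*(-5))*(0*(-1 - 18)/1) = 60*(0*1*(-19)) = 60*0 = 0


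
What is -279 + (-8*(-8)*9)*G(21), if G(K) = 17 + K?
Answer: 21609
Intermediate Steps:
-279 + (-8*(-8)*9)*G(21) = -279 + (-8*(-8)*9)*(17 + 21) = -279 + (64*9)*38 = -279 + 576*38 = -279 + 21888 = 21609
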